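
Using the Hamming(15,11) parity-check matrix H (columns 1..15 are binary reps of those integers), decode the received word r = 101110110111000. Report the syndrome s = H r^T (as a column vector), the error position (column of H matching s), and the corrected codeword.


s = (0, 0, 0, 1)^T, error position = 1, corrected codeword c = 001110110111000

Compute s = H r^T mod 2 one row at a time:
  s_1 = 1 + 0 + 1 + 1 + 1 + 0 + 0 + 0 = 4 ≡ 0 (mod 2).
  s_2 = 1 + 1 + 0 + 1 + 1 + 0 + 0 + 0 = 4 ≡ 0 (mod 2).
  s_3 = 0 + 1 + 0 + 1 + 1 + 1 + 0 + 0 = 4 ≡ 0 (mod 2).
  s_4 = 1 + 1 + 1 + 1 + 0 + 1 + 0 + 0 = 5 ≡ 1 (mod 2).
s = (0, 0, 0, 1)^T — this equals column 1 of H (binary 0001), so error is at position 1.
Correct: flip bit 1 of r = 101110110111000 to get c = 001110110111000.


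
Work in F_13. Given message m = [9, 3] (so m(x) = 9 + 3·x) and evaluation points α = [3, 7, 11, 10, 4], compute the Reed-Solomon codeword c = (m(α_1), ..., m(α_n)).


c = [5, 4, 3, 0, 8]

Message polynomial: m(x) = 9 + 3·x (mod 13).
For each evaluation point α_i, compute m(α_i) mod 13:
  α_1 = 3: Horner steps 3 → 5, so m(3) = 5.
  α_2 = 7: Horner steps 3 → 4, so m(7) = 4.
  α_3 = 11: Horner steps 3 → 3, so m(11) = 3.
  α_4 = 10: Horner steps 3 → 0, so m(10) = 0.
  α_5 = 4: Horner steps 3 → 8, so m(4) = 8.
Codeword c = [5, 4, 3, 0, 8] ∈ F_13^5.


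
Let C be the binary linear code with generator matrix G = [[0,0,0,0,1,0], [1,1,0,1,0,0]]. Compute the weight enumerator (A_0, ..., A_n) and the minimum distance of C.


Weight distribution: A_0 = 1, A_1 = 1, A_3 = 1, A_4 = 1. Minimum distance d = 1.

Enumerate all 2^2 = 4 messages m ∈ F_2^2.
For each, compute codeword c = mG in F_2^6, then tally its weight.
  m = 00 → c = 000000, weight = 0.
  m = 10 → c = 000010, weight = 1.
  m = 01 → c = 110100, weight = 3.
  m = 11 → c = 110110, weight = 4.
Tally weights:
  weight 0: 1 codewords.
  weight 1: 1 codewords.
  weight 3: 1 codewords.
  weight 4: 1 codewords.
Minimum distance d = smallest w > 0 with A_w > 0 = 1.
Sanity: Σ A_w = 4 = 2^2 = 4 ✓.


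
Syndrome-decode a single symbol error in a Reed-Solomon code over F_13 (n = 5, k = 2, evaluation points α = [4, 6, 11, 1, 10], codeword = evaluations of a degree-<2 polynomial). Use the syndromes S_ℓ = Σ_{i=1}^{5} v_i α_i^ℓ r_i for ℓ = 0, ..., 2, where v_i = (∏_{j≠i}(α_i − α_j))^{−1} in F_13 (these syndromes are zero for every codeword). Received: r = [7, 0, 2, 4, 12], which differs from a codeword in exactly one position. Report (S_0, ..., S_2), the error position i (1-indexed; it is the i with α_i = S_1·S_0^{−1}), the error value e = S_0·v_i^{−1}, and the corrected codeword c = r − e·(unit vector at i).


S = (10, 10, 10), error at position 4, error magnitude e = 6, c = [7, 0, 2, 11, 12].

Step 1: column multipliers v_i = (∏_{j≠i}(α_i − α_j))^{−1} mod 13.
  i = 1 (α = 4): (4−6)(4−11)(4−1)(4−10) = (−2)·(−7)·3·(−6) = −252 ≡ 8, so v_1 = 8^{−1} = 5 (mod 13).
  i = 2 (α = 6): (6−4)(6−11)(6−1)(6−10) = 2·(−5)·5·(−4) = 200 ≡ 5, so v_2 = 5^{−1} = 8 (mod 13).
  i = 3 (α = 11): (11−4)(11−6)(11−1)(11−10) = 7·5·10·1 = 350 ≡ 12, so v_3 = 12^{−1} = 12 (mod 13).
  i = 4 (α = 1): (1−4)(1−6)(1−11)(1−10) = (−3)·(−5)·(−10)·(−9) = 1350 ≡ 11, so v_4 = 11^{−1} = 6 (mod 13).
  i = 5 (α = 10): (10−4)(10−6)(10−11)(10−1) = 6·4·(−1)·9 = −216 ≡ 5, so v_5 = 5^{−1} = 8 (mod 13).
  v = [5, 8, 12, 6, 8].
Step 2: syndromes of r = [7, 0, 2, 4, 12] (all sums mod 13).
  S_0 = Σ v_i r_i = 5·7 + 8·0 + 12·2 + 6·4 + 8·12 = 179 ≡ 10.
  S_1 = Σ v_i α_i r_i = 5·4·7 + 8·6·0 + 12·11·2 + 6·1·4 + 8·10·12 = 1388 ≡ 10.
  α_i^2 mod 13 = [3, 10, 4, 1, 9].
  S_2 = Σ v_i α_i^2 r_i = 5·3·7 + 8·10·0 + 12·4·2 + 6·1·4 + 8·9·12 = 1089 ≡ 10.
  S = (10, 10, 10) ≠ 0, so r is not a codeword (an error is present).
Step 3: locate the error. For a single error e at position i, S_ℓ = v_i·e·α_i^ℓ, so α_err = S_1/S_0.
  S_0^{−1} = 10^{−1} = 4 (mod 13), so α_err = 10·4 = 40 ≡ 1 = α_4. Error position i = 4.
  Consistency check: S_2/S_1 = 10·4 = 40 ≡ 1 = α_err ✓ (single-error assumption holds).
Step 4: error magnitude e = S_0/v_4 = S_0·∏_{j≠4}(α_4 − α_j) = 10·11 = 110 ≡ 6 (mod 13).
Step 5: correct position 4: c_4 = r_4 − e = 4 − 6 ≡ 11 (mod 13). Hence c = [7, 0, 2, 11, 12].
  Check: interpolating c through the α_i gives m(x) = 8 + 3·x (degree < 2) with m(α_i) = c_i for every i, so c is indeed a codeword.


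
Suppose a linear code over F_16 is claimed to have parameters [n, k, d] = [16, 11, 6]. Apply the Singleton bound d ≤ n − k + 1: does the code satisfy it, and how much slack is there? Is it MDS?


Singleton RHS = n − k + 1 = 6, slack = 0, bound satisfied, MDS.

Singleton bound: d ≤ n − k + 1.
Here n = 16, k = 11, so n − k + 1 = 6.
Given d = 6, check d ≤ 6: YES.
Slack = (n − k + 1) − d = 0.
The code is MDS (slack = 0).
Description: the claimed parameters are [16, 11, 6]_16; such a code would be MDS (meets Singleton bound).


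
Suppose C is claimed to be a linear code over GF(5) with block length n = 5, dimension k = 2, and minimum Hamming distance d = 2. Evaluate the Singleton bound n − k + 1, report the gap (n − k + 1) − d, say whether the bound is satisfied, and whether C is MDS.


Singleton RHS = n − k + 1 = 4, slack = 2, bound satisfied, not MDS.

Singleton bound: d ≤ n − k + 1.
Here n = 5, k = 2, so n − k + 1 = 4.
Given d = 2, check d ≤ 4: YES.
Slack = (n − k + 1) − d = 2.
The code is NOT MDS (slack = 2 > 0).
Description: the claimed parameters are [5, 2, 2]_5; such a code would be non-MDS.


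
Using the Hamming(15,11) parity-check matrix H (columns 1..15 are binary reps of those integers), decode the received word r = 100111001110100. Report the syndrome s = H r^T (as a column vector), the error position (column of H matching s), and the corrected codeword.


s = (0, 0, 1, 1)^T, error position = 3, corrected codeword c = 101111001110100

Compute s = H r^T mod 2 one row at a time:
  s_1 = 0 + 1 + 1 + 1 + 0 + 1 + 0 + 0 = 4 ≡ 0 (mod 2).
  s_2 = 1 + 1 + 1 + 0 + 0 + 1 + 0 + 0 = 4 ≡ 0 (mod 2).
  s_3 = 0 + 0 + 1 + 0 + 1 + 1 + 0 + 0 = 3 ≡ 1 (mod 2).
  s_4 = 1 + 0 + 1 + 0 + 1 + 1 + 1 + 0 = 5 ≡ 1 (mod 2).
s = (0, 0, 1, 1)^T — this equals column 3 of H (binary 0011), so error is at position 3.
Correct: flip bit 3 of r = 100111001110100 to get c = 101111001110100.


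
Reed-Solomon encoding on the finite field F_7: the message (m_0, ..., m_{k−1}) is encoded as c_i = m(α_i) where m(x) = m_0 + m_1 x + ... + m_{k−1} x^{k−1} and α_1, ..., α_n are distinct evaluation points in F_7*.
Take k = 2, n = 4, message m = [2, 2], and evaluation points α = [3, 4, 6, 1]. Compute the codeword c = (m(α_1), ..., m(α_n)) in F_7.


c = [1, 3, 0, 4]

Message polynomial: m(x) = 2 + 2·x (mod 7).
For each evaluation point α_i, compute m(α_i) mod 7:
  α_1 = 3: Horner steps 2 → 1, so m(3) = 1.
  α_2 = 4: Horner steps 2 → 3, so m(4) = 3.
  α_3 = 6: Horner steps 2 → 0, so m(6) = 0.
  α_4 = 1: Horner steps 2 → 4, so m(1) = 4.
Codeword c = [1, 3, 0, 4] ∈ F_7^4.


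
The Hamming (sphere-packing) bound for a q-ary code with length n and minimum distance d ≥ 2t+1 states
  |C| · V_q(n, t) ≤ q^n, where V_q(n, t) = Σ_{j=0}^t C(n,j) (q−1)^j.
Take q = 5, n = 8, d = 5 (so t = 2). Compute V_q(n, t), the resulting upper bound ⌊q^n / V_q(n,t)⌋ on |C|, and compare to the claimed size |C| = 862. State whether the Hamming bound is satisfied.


V_q(n, t) = 481, q^n = 390625, Hamming bound = 812, |C| = 862 > bound (violated).

Step 1: Compute V_q(n, t) = Σ_{j=0}^2 C(n, j) (q−1)^j.
  j = 0: C(8,0)·(4)^0 = 1·1 = 1.
  j = 1: C(8,1)·(4)^1 = 8·4 = 32.
  j = 2: C(8,2)·(4)^2 = 28·16 = 448.
  V_q(n, t) = 1 + 32 + 448 = 481.
Step 2: q^n = 5^8 = 390625.
Step 3: Hamming bound ⌊q^n / V_q(n,t)⌋ = ⌊390625/481⌋ = 812.
Step 4: Compare |C| = 862 to 812: violated.
The claimed |C| lies above the Hamming bound, so no 5-ary code of length 8 with d ≥ 5 can have 862 codewords.


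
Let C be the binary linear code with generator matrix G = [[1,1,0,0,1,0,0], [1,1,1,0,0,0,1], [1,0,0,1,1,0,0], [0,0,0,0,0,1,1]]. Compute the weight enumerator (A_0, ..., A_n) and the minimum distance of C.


Weight distribution: A_0 = 1, A_2 = 2, A_3 = 4, A_4 = 5, A_5 = 4. Minimum distance d = 2.

Enumerate all 2^4 = 16 messages m ∈ F_2^4.
For each, compute codeword c = mG in F_2^7, then tally its weight.
  m = 0000 → c = 0000000, weight = 0.
  m = 1000 → c = 1100100, weight = 3.
  m = 0100 → c = 1110001, weight = 4.
  m = 1100 → c = 0010101, weight = 3.
  m = 0010 → c = 1001100, weight = 3.
  m = 1010 → c = 0101000, weight = 2.
  m = 0110 → c = 0111101, weight = 5.
  m = 1110 → c = 1011001, weight = 4.
  m = 0001 → c = 0000011, weight = 2.
  m = 1001 → c = 1100111, weight = 5.
  m = 0101 → c = 1110010, weight = 4.
  m = 1101 → c = 0010110, weight = 3.
  m = 0011 → c = 1001111, weight = 5.
  m = 1011 → c = 0101011, weight = 4.
  m = 0111 → c = 0111110, weight = 5.
  m = 1111 → c = 1011010, weight = 4.
Tally weights:
  weight 0: 1 codewords.
  weight 2: 2 codewords.
  weight 3: 4 codewords.
  weight 4: 5 codewords.
  weight 5: 4 codewords.
Minimum distance d = smallest w > 0 with A_w > 0 = 2.
Sanity: Σ A_w = 16 = 2^4 = 16 ✓.


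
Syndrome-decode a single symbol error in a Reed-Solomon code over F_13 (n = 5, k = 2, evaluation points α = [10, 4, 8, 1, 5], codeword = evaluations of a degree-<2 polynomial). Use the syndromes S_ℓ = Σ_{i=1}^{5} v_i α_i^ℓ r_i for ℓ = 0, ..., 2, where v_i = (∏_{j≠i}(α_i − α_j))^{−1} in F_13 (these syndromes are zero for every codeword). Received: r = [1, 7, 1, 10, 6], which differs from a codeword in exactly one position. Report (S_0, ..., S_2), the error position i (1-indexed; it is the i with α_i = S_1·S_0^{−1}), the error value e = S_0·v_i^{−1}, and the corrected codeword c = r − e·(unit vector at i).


S = (11, 10, 2), error at position 3, error magnitude e = 11, c = [1, 7, 3, 10, 6].

Step 1: column multipliers v_i = (∏_{j≠i}(α_i − α_j))^{−1} mod 13.
  i = 1 (α = 10): (10−4)(10−8)(10−1)(10−5) = 6·2·9·5 = 540 ≡ 7, so v_1 = 7^{−1} = 2 (mod 13).
  i = 2 (α = 4): (4−10)(4−8)(4−1)(4−5) = (−6)·(−4)·3·(−1) = −72 ≡ 6, so v_2 = 6^{−1} = 11 (mod 13).
  i = 3 (α = 8): (8−10)(8−4)(8−1)(8−5) = (−2)·4·7·3 = −168 ≡ 1, so v_3 = 1^{−1} = 1 (mod 13).
  i = 4 (α = 1): (1−10)(1−4)(1−8)(1−5) = (−9)·(−3)·(−7)·(−4) = 756 ≡ 2, so v_4 = 2^{−1} = 7 (mod 13).
  i = 5 (α = 5): (5−10)(5−4)(5−8)(5−1) = (−5)·1·(−3)·4 = 60 ≡ 8, so v_5 = 8^{−1} = 5 (mod 13).
  v = [2, 11, 1, 7, 5].
Step 2: syndromes of r = [1, 7, 1, 10, 6] (all sums mod 13).
  S_0 = Σ v_i r_i = 2·1 + 11·7 + 1·1 + 7·10 + 5·6 = 180 ≡ 11.
  S_1 = Σ v_i α_i r_i = 2·10·1 + 11·4·7 + 1·8·1 + 7·1·10 + 5·5·6 = 556 ≡ 10.
  α_i^2 mod 13 = [9, 3, 12, 1, 12].
  S_2 = Σ v_i α_i^2 r_i = 2·9·1 + 11·3·7 + 1·12·1 + 7·1·10 + 5·12·6 = 691 ≡ 2.
  S = (11, 10, 2) ≠ 0, so r is not a codeword (an error is present).
Step 3: locate the error. For a single error e at position i, S_ℓ = v_i·e·α_i^ℓ, so α_err = S_1/S_0.
  S_0^{−1} = 11^{−1} = 6 (mod 13), so α_err = 10·6 = 60 ≡ 8 = α_3. Error position i = 3.
  Consistency check: S_2/S_1 = 2·4 = 8 ≡ 8 = α_err ✓ (single-error assumption holds).
Step 4: error magnitude e = S_0/v_3 = S_0·∏_{j≠3}(α_3 − α_j) = 11·1 = 11 ≡ 11 (mod 13).
Step 5: correct position 3: c_3 = r_3 − e = 1 − 11 ≡ 3 (mod 13). Hence c = [1, 7, 3, 10, 6].
  Check: interpolating c through the α_i gives m(x) = 11 + 12·x (degree < 2) with m(α_i) = c_i for every i, so c is indeed a codeword.


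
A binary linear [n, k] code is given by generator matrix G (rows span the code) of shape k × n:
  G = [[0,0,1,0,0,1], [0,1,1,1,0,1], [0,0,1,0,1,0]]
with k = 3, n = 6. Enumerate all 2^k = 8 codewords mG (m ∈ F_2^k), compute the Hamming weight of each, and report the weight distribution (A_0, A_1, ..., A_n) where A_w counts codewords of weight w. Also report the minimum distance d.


Weight distribution: A_0 = 1, A_2 = 4, A_4 = 3. Minimum distance d = 2.

Enumerate all 2^3 = 8 messages m ∈ F_2^3.
For each, compute codeword c = mG in F_2^6, then tally its weight.
  m = 000 → c = 000000, weight = 0.
  m = 100 → c = 001001, weight = 2.
  m = 010 → c = 011101, weight = 4.
  m = 110 → c = 010100, weight = 2.
  m = 001 → c = 001010, weight = 2.
  m = 101 → c = 000011, weight = 2.
  m = 011 → c = 010111, weight = 4.
  m = 111 → c = 011110, weight = 4.
Tally weights:
  weight 0: 1 codewords.
  weight 2: 4 codewords.
  weight 4: 3 codewords.
Minimum distance d = smallest w > 0 with A_w > 0 = 2.
Sanity: Σ A_w = 8 = 2^3 = 8 ✓.


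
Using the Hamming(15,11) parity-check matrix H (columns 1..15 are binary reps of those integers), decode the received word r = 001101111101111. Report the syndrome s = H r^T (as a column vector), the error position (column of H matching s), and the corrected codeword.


s = (1, 1, 0, 1)^T, error position = 13, corrected codeword c = 001101111101011

Compute s = H r^T mod 2 one row at a time:
  s_1 = 1 + 1 + 1 + 0 + 1 + 1 + 1 + 1 = 7 ≡ 1 (mod 2).
  s_2 = 1 + 0 + 1 + 1 + 1 + 1 + 1 + 1 = 7 ≡ 1 (mod 2).
  s_3 = 0 + 1 + 1 + 1 + 1 + 0 + 1 + 1 = 6 ≡ 0 (mod 2).
  s_4 = 0 + 1 + 0 + 1 + 1 + 0 + 1 + 1 = 5 ≡ 1 (mod 2).
s = (1, 1, 0, 1)^T — this equals column 13 of H (binary 1101), so error is at position 13.
Correct: flip bit 13 of r = 001101111101111 to get c = 001101111101011.


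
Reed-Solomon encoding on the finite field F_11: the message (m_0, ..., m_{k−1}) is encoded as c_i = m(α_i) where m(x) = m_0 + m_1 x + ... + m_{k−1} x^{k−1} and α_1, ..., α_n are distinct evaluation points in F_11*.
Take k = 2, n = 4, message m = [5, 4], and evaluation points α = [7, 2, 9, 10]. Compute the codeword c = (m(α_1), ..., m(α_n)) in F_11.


c = [0, 2, 8, 1]

Message polynomial: m(x) = 5 + 4·x (mod 11).
For each evaluation point α_i, compute m(α_i) mod 11:
  α_1 = 7: Horner steps 4 → 0, so m(7) = 0.
  α_2 = 2: Horner steps 4 → 2, so m(2) = 2.
  α_3 = 9: Horner steps 4 → 8, so m(9) = 8.
  α_4 = 10: Horner steps 4 → 1, so m(10) = 1.
Codeword c = [0, 2, 8, 1] ∈ F_11^4.


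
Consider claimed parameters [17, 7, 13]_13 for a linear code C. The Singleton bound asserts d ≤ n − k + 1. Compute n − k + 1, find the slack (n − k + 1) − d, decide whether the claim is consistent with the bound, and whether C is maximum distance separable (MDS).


Singleton RHS = n − k + 1 = 11, slack = -2, bound violated (no such code; not MDS).

Singleton bound: d ≤ n − k + 1.
Here n = 17, k = 7, so n − k + 1 = 11.
Given d = 13, check d ≤ 11: NO.
Slack = (n − k + 1) − d = -2.
The slack is negative: d = 13 exceeds n − k + 1 = 11 by 2, so the Singleton bound is violated and no linear [17, 7, 13]_13 code can exist. In particular it is not MDS (MDS requires d = n − k + 1 exactly).
Description: the claimed parameters are [17, 7, 13]_13; such a code would be impossible (violates the Singleton bound).


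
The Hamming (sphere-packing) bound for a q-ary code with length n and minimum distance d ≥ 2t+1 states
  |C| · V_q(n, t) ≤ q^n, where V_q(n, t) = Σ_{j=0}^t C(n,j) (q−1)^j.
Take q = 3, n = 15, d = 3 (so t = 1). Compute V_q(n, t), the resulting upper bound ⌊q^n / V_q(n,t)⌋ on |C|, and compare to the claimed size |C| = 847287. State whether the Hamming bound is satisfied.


V_q(n, t) = 31, q^n = 14348907, Hamming bound = 462867, |C| = 847287 > bound (violated).

Step 1: Compute V_q(n, t) = Σ_{j=0}^1 C(n, j) (q−1)^j.
  j = 0: C(15,0)·(2)^0 = 1·1 = 1.
  j = 1: C(15,1)·(2)^1 = 15·2 = 30.
  V_q(n, t) = 1 + 30 = 31.
Step 2: q^n = 3^15 = 14348907.
Step 3: Hamming bound ⌊q^n / V_q(n,t)⌋ = ⌊14348907/31⌋ = 462867.
Step 4: Compare |C| = 847287 to 462867: violated.
The claimed |C| lies above the Hamming bound, so no 3-ary code of length 15 with d ≥ 3 can have 847287 codewords.


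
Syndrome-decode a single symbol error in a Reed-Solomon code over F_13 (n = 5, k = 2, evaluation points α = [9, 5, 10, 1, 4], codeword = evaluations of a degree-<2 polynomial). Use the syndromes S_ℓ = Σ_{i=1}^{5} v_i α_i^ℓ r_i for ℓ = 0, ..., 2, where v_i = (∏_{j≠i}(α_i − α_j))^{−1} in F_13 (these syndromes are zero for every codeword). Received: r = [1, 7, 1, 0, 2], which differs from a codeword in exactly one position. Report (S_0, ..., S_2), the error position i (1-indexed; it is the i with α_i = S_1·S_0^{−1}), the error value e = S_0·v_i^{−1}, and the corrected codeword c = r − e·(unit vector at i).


S = (6, 8, 2), error at position 3, error magnitude e = 8, c = [1, 7, 6, 0, 2].

Step 1: column multipliers v_i = (∏_{j≠i}(α_i − α_j))^{−1} mod 13.
  i = 1 (α = 9): (9−5)(9−10)(9−1)(9−4) = 4·(−1)·8·5 = −160 ≡ 9, so v_1 = 9^{−1} = 3 (mod 13).
  i = 2 (α = 5): (5−9)(5−10)(5−1)(5−4) = (−4)·(−5)·4·1 = 80 ≡ 2, so v_2 = 2^{−1} = 7 (mod 13).
  i = 3 (α = 10): (10−9)(10−5)(10−1)(10−4) = 1·5·9·6 = 270 ≡ 10, so v_3 = 10^{−1} = 4 (mod 13).
  i = 4 (α = 1): (1−9)(1−5)(1−10)(1−4) = (−8)·(−4)·(−9)·(−3) = 864 ≡ 6, so v_4 = 6^{−1} = 11 (mod 13).
  i = 5 (α = 4): (4−9)(4−5)(4−10)(4−1) = (−5)·(−1)·(−6)·3 = −90 ≡ 1, so v_5 = 1^{−1} = 1 (mod 13).
  v = [3, 7, 4, 11, 1].
Step 2: syndromes of r = [1, 7, 1, 0, 2] (all sums mod 13).
  S_0 = Σ v_i r_i = 3·1 + 7·7 + 4·1 + 11·0 + 1·2 = 58 ≡ 6.
  S_1 = Σ v_i α_i r_i = 3·9·1 + 7·5·7 + 4·10·1 + 11·1·0 + 1·4·2 = 320 ≡ 8.
  α_i^2 mod 13 = [3, 12, 9, 1, 3].
  S_2 = Σ v_i α_i^2 r_i = 3·3·1 + 7·12·7 + 4·9·1 + 11·1·0 + 1·3·2 = 639 ≡ 2.
  S = (6, 8, 2) ≠ 0, so r is not a codeword (an error is present).
Step 3: locate the error. For a single error e at position i, S_ℓ = v_i·e·α_i^ℓ, so α_err = S_1/S_0.
  S_0^{−1} = 6^{−1} = 11 (mod 13), so α_err = 8·11 = 88 ≡ 10 = α_3. Error position i = 3.
  Consistency check: S_2/S_1 = 2·5 = 10 ≡ 10 = α_err ✓ (single-error assumption holds).
Step 4: error magnitude e = S_0/v_3 = S_0·∏_{j≠3}(α_3 − α_j) = 6·10 = 60 ≡ 8 (mod 13).
Step 5: correct position 3: c_3 = r_3 − e = 1 − 8 ≡ 6 (mod 13). Hence c = [1, 7, 6, 0, 2].
  Check: interpolating c through the α_i gives m(x) = 8 + 5·x (degree < 2) with m(α_i) = c_i for every i, so c is indeed a codeword.


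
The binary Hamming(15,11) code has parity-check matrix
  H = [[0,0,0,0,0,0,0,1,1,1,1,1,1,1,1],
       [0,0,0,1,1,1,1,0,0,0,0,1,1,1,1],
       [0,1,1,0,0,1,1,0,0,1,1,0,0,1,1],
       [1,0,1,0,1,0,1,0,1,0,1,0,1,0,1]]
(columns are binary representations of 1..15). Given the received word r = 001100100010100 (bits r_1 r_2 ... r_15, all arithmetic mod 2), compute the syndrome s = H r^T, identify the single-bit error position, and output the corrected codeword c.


s = (0, 1, 1, 0)^T, error position = 6, corrected codeword c = 001101100010100

Compute s = H r^T mod 2 one row at a time:
  s_1 = 0 + 0 + 0 + 1 + 0 + 1 + 0 + 0 = 2 ≡ 0 (mod 2).
  s_2 = 1 + 0 + 0 + 1 + 0 + 1 + 0 + 0 = 3 ≡ 1 (mod 2).
  s_3 = 0 + 1 + 0 + 1 + 0 + 1 + 0 + 0 = 3 ≡ 1 (mod 2).
  s_4 = 0 + 1 + 0 + 1 + 0 + 1 + 1 + 0 = 4 ≡ 0 (mod 2).
s = (0, 1, 1, 0)^T — this equals column 6 of H (binary 0110), so error is at position 6.
Correct: flip bit 6 of r = 001100100010100 to get c = 001101100010100.


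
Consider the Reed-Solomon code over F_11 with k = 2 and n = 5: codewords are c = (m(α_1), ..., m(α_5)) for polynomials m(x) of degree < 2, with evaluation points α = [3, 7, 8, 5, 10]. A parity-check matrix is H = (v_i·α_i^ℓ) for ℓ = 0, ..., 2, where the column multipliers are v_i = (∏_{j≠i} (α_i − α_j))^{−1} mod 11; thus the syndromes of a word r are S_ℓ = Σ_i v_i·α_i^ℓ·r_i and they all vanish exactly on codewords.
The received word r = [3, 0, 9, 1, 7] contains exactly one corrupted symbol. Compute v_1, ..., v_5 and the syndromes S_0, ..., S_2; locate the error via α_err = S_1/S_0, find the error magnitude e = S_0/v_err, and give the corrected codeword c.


S = (6, 9, 8), error at position 2, error magnitude e = 1, c = [3, 10, 9, 1, 7].

Step 1: column multipliers v_i = (∏_{j≠i}(α_i − α_j))^{−1} mod 11.
  i = 1 (α = 3): (3−7)(3−8)(3−5)(3−10) = (−4)·(−5)·(−2)·(−7) = 280 ≡ 5, so v_1 = 5^{−1} = 9 (mod 11).
  i = 2 (α = 7): (7−3)(7−8)(7−5)(7−10) = 4·(−1)·2·(−3) = 24 ≡ 2, so v_2 = 2^{−1} = 6 (mod 11).
  i = 3 (α = 8): (8−3)(8−7)(8−5)(8−10) = 5·1·3·(−2) = −30 ≡ 3, so v_3 = 3^{−1} = 4 (mod 11).
  i = 4 (α = 5): (5−3)(5−7)(5−8)(5−10) = 2·(−2)·(−3)·(−5) = −60 ≡ 6, so v_4 = 6^{−1} = 2 (mod 11).
  i = 5 (α = 10): (10−3)(10−7)(10−8)(10−5) = 7·3·2·5 = 210 ≡ 1, so v_5 = 1^{−1} = 1 (mod 11).
  v = [9, 6, 4, 2, 1].
Step 2: syndromes of r = [3, 0, 9, 1, 7] (all sums mod 11).
  S_0 = Σ v_i r_i = 9·3 + 6·0 + 4·9 + 2·1 + 1·7 = 72 ≡ 6.
  S_1 = Σ v_i α_i r_i = 9·3·3 + 6·7·0 + 4·8·9 + 2·5·1 + 1·10·7 = 449 ≡ 9.
  α_i^2 mod 11 = [9, 5, 9, 3, 1].
  S_2 = Σ v_i α_i^2 r_i = 9·9·3 + 6·5·0 + 4·9·9 + 2·3·1 + 1·1·7 = 580 ≡ 8.
  S = (6, 9, 8) ≠ 0, so r is not a codeword (an error is present).
Step 3: locate the error. For a single error e at position i, S_ℓ = v_i·e·α_i^ℓ, so α_err = S_1/S_0.
  S_0^{−1} = 6^{−1} = 2 (mod 11), so α_err = 9·2 = 18 ≡ 7 = α_2. Error position i = 2.
  Consistency check: S_2/S_1 = 8·5 = 40 ≡ 7 = α_err ✓ (single-error assumption holds).
Step 4: error magnitude e = S_0/v_2 = S_0·∏_{j≠2}(α_2 − α_j) = 6·2 = 12 ≡ 1 (mod 11).
Step 5: correct position 2: c_2 = r_2 − e = 0 − 1 ≡ 10 (mod 11). Hence c = [3, 10, 9, 1, 7].
  Check: interpolating c through the α_i gives m(x) = 6 + 10·x (degree < 2) with m(α_i) = c_i for every i, so c is indeed a codeword.


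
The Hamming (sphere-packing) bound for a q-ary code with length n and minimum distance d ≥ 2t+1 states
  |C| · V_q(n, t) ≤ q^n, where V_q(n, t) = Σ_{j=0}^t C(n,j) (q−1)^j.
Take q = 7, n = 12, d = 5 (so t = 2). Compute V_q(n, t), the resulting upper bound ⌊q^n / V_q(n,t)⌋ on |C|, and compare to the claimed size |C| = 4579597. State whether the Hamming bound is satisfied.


V_q(n, t) = 2449, q^n = 13841287201, Hamming bound = 5651811, |C| = 4579597 ≤ bound (satisfied).

Step 1: Compute V_q(n, t) = Σ_{j=0}^2 C(n, j) (q−1)^j.
  j = 0: C(12,0)·(6)^0 = 1·1 = 1.
  j = 1: C(12,1)·(6)^1 = 12·6 = 72.
  j = 2: C(12,2)·(6)^2 = 66·36 = 2376.
  V_q(n, t) = 1 + 72 + 2376 = 2449.
Step 2: q^n = 7^12 = 13841287201.
Step 3: Hamming bound ⌊q^n / V_q(n,t)⌋ = ⌊13841287201/2449⌋ = 5651811.
Step 4: Compare |C| = 4579597 to 5651811: satisfied.
The claimed |C| lies below the Hamming bound.


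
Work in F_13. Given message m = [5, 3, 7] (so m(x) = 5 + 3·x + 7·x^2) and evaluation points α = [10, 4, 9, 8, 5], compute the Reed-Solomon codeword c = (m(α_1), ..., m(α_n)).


c = [7, 12, 1, 9, 0]

Message polynomial: m(x) = 5 + 3·x + 7·x^2 (mod 13).
For each evaluation point α_i, compute m(α_i) mod 13:
  α_1 = 10: Horner steps 7 → 8 → 7, so m(10) = 7.
  α_2 = 4: Horner steps 7 → 5 → 12, so m(4) = 12.
  α_3 = 9: Horner steps 7 → 1 → 1, so m(9) = 1.
  α_4 = 8: Horner steps 7 → 7 → 9, so m(8) = 9.
  α_5 = 5: Horner steps 7 → 12 → 0, so m(5) = 0.
Codeword c = [7, 12, 1, 9, 0] ∈ F_13^5.


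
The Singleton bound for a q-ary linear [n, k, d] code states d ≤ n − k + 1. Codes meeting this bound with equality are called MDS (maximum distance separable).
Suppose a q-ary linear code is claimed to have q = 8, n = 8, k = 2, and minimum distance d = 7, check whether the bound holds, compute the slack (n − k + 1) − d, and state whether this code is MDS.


Singleton RHS = n − k + 1 = 7, slack = 0, bound satisfied, MDS.

Singleton bound: d ≤ n − k + 1.
Here n = 8, k = 2, so n − k + 1 = 7.
Given d = 7, check d ≤ 7: YES.
Slack = (n − k + 1) − d = 0.
The code is MDS (slack = 0).
Description: the claimed parameters are [8, 2, 7]_8; such a code would be MDS (meets Singleton bound).


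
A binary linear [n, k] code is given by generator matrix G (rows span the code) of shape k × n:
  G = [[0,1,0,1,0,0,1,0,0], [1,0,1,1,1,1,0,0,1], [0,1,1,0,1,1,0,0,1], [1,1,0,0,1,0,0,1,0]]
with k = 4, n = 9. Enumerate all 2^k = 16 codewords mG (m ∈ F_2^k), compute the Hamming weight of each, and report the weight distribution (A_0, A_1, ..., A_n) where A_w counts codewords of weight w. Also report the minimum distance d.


Weight distribution: A_0 = 1, A_2 = 1, A_3 = 3, A_4 = 2, A_5 = 4, A_6 = 3, A_7 = 1, A_8 = 1. Minimum distance d = 2.

Enumerate all 2^4 = 16 messages m ∈ F_2^4.
For each, compute codeword c = mG in F_2^9, then tally its weight.
  m = 0000 → c = 000000000, weight = 0.
  m = 1000 → c = 010100100, weight = 3.
  m = 0100 → c = 101111001, weight = 6.
  m = 1100 → c = 111011101, weight = 7.
  m = 0010 → c = 011011001, weight = 5.
  m = 1010 → c = 001111101, weight = 6.
  m = 0110 → c = 110100000, weight = 3.
  m = 1110 → c = 100000100, weight = 2.
  m = 0001 → c = 110010010, weight = 4.
  m = 1001 → c = 100110110, weight = 5.
  m = 0101 → c = 011101011, weight = 6.
  m = 1101 → c = 001001111, weight = 5.
  m = 0011 → c = 101001011, weight = 5.
  m = 1011 → c = 111101111, weight = 8.
  m = 0111 → c = 000110010, weight = 3.
  m = 1111 → c = 010010110, weight = 4.
Tally weights:
  weight 0: 1 codewords.
  weight 2: 1 codewords.
  weight 3: 3 codewords.
  weight 4: 2 codewords.
  weight 5: 4 codewords.
  weight 6: 3 codewords.
  weight 7: 1 codewords.
  weight 8: 1 codewords.
Minimum distance d = smallest w > 0 with A_w > 0 = 2.
Sanity: Σ A_w = 16 = 2^4 = 16 ✓.


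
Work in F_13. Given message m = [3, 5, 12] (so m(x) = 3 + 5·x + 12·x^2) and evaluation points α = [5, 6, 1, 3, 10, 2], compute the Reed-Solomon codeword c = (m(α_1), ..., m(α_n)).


c = [3, 10, 7, 9, 5, 9]

Message polynomial: m(x) = 3 + 5·x + 12·x^2 (mod 13).
For each evaluation point α_i, compute m(α_i) mod 13:
  α_1 = 5: Horner steps 12 → 0 → 3, so m(5) = 3.
  α_2 = 6: Horner steps 12 → 12 → 10, so m(6) = 10.
  α_3 = 1: Horner steps 12 → 4 → 7, so m(1) = 7.
  α_4 = 3: Horner steps 12 → 2 → 9, so m(3) = 9.
  α_5 = 10: Horner steps 12 → 8 → 5, so m(10) = 5.
  α_6 = 2: Horner steps 12 → 3 → 9, so m(2) = 9.
Codeword c = [3, 10, 7, 9, 5, 9] ∈ F_13^6.


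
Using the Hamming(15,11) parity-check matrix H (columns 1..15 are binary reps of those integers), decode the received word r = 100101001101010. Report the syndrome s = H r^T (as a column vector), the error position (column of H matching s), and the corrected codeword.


s = (0, 0, 1, 0)^T, error position = 2, corrected codeword c = 110101001101010

Compute s = H r^T mod 2 one row at a time:
  s_1 = 0 + 1 + 1 + 0 + 1 + 0 + 1 + 0 = 4 ≡ 0 (mod 2).
  s_2 = 1 + 0 + 1 + 0 + 1 + 0 + 1 + 0 = 4 ≡ 0 (mod 2).
  s_3 = 0 + 0 + 1 + 0 + 1 + 0 + 1 + 0 = 3 ≡ 1 (mod 2).
  s_4 = 1 + 0 + 0 + 0 + 1 + 0 + 0 + 0 = 2 ≡ 0 (mod 2).
s = (0, 0, 1, 0)^T — this equals column 2 of H (binary 0010), so error is at position 2.
Correct: flip bit 2 of r = 100101001101010 to get c = 110101001101010.


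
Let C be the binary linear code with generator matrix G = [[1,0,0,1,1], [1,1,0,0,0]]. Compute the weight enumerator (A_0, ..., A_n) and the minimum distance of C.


Weight distribution: A_0 = 1, A_2 = 1, A_3 = 2. Minimum distance d = 2.

Enumerate all 2^2 = 4 messages m ∈ F_2^2.
For each, compute codeword c = mG in F_2^5, then tally its weight.
  m = 00 → c = 00000, weight = 0.
  m = 10 → c = 10011, weight = 3.
  m = 01 → c = 11000, weight = 2.
  m = 11 → c = 01011, weight = 3.
Tally weights:
  weight 0: 1 codewords.
  weight 2: 1 codewords.
  weight 3: 2 codewords.
Minimum distance d = smallest w > 0 with A_w > 0 = 2.
Sanity: Σ A_w = 4 = 2^2 = 4 ✓.


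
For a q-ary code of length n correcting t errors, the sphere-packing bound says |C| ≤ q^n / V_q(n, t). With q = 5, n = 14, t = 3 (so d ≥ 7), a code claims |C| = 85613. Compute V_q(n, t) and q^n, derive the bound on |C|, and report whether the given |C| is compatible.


V_q(n, t) = 24809, q^n = 6103515625, Hamming bound = 246020, |C| = 85613 ≤ bound (satisfied).

Step 1: Compute V_q(n, t) = Σ_{j=0}^3 C(n, j) (q−1)^j.
  j = 0: C(14,0)·(4)^0 = 1·1 = 1.
  j = 1: C(14,1)·(4)^1 = 14·4 = 56.
  j = 2: C(14,2)·(4)^2 = 91·16 = 1456.
  j = 3: C(14,3)·(4)^3 = 364·64 = 23296.
  V_q(n, t) = 1 + 56 + 1456 + 23296 = 24809.
Step 2: q^n = 5^14 = 6103515625.
Step 3: Hamming bound ⌊q^n / V_q(n,t)⌋ = ⌊6103515625/24809⌋ = 246020.
Step 4: Compare |C| = 85613 to 246020: satisfied.
The claimed |C| lies below the Hamming bound.


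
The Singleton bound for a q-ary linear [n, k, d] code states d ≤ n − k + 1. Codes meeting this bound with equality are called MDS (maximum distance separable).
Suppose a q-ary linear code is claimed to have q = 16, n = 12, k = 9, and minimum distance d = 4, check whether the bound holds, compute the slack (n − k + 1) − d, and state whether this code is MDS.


Singleton RHS = n − k + 1 = 4, slack = 0, bound satisfied, MDS.

Singleton bound: d ≤ n − k + 1.
Here n = 12, k = 9, so n − k + 1 = 4.
Given d = 4, check d ≤ 4: YES.
Slack = (n − k + 1) − d = 0.
The code is MDS (slack = 0).
Description: the claimed parameters are [12, 9, 4]_16; such a code would be MDS (meets Singleton bound).


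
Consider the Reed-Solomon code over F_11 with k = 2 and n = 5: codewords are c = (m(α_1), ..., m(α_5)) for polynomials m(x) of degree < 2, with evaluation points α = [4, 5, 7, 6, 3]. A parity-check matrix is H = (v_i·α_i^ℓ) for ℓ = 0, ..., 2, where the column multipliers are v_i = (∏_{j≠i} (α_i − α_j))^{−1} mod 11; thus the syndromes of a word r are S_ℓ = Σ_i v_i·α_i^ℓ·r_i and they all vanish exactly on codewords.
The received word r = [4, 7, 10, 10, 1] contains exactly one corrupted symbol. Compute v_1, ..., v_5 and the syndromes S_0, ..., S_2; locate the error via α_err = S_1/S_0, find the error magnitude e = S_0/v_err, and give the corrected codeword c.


S = (4, 6, 9), error at position 3, error magnitude e = 8, c = [4, 7, 2, 10, 1].

Step 1: column multipliers v_i = (∏_{j≠i}(α_i − α_j))^{−1} mod 11.
  i = 1 (α = 4): (4−5)(4−7)(4−6)(4−3) = (−1)·(−3)·(−2)·1 = −6 ≡ 5, so v_1 = 5^{−1} = 9 (mod 11).
  i = 2 (α = 5): (5−4)(5−7)(5−6)(5−3) = 1·(−2)·(−1)·2 = 4 ≡ 4, so v_2 = 4^{−1} = 3 (mod 11).
  i = 3 (α = 7): (7−4)(7−5)(7−6)(7−3) = 3·2·1·4 = 24 ≡ 2, so v_3 = 2^{−1} = 6 (mod 11).
  i = 4 (α = 6): (6−4)(6−5)(6−7)(6−3) = 2·1·(−1)·3 = −6 ≡ 5, so v_4 = 5^{−1} = 9 (mod 11).
  i = 5 (α = 3): (3−4)(3−5)(3−7)(3−6) = (−1)·(−2)·(−4)·(−3) = 24 ≡ 2, so v_5 = 2^{−1} = 6 (mod 11).
  v = [9, 3, 6, 9, 6].
Step 2: syndromes of r = [4, 7, 10, 10, 1] (all sums mod 11).
  S_0 = Σ v_i r_i = 9·4 + 3·7 + 6·10 + 9·10 + 6·1 = 213 ≡ 4.
  S_1 = Σ v_i α_i r_i = 9·4·4 + 3·5·7 + 6·7·10 + 9·6·10 + 6·3·1 = 1227 ≡ 6.
  α_i^2 mod 11 = [5, 3, 5, 3, 9].
  S_2 = Σ v_i α_i^2 r_i = 9·5·4 + 3·3·7 + 6·5·10 + 9·3·10 + 6·9·1 = 867 ≡ 9.
  S = (4, 6, 9) ≠ 0, so r is not a codeword (an error is present).
Step 3: locate the error. For a single error e at position i, S_ℓ = v_i·e·α_i^ℓ, so α_err = S_1/S_0.
  S_0^{−1} = 4^{−1} = 3 (mod 11), so α_err = 6·3 = 18 ≡ 7 = α_3. Error position i = 3.
  Consistency check: S_2/S_1 = 9·2 = 18 ≡ 7 = α_err ✓ (single-error assumption holds).
Step 4: error magnitude e = S_0/v_3 = S_0·∏_{j≠3}(α_3 − α_j) = 4·2 = 8 ≡ 8 (mod 11).
Step 5: correct position 3: c_3 = r_3 − e = 10 − 8 ≡ 2 (mod 11). Hence c = [4, 7, 2, 10, 1].
  Check: interpolating c through the α_i gives m(x) = 3 + 3·x (degree < 2) with m(α_i) = c_i for every i, so c is indeed a codeword.


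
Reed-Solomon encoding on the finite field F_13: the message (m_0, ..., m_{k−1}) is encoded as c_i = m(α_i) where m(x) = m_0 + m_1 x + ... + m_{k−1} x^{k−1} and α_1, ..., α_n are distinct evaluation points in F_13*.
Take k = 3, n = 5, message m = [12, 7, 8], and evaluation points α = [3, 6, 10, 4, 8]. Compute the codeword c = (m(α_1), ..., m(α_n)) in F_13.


c = [1, 4, 11, 12, 8]

Message polynomial: m(x) = 12 + 7·x + 8·x^2 (mod 13).
For each evaluation point α_i, compute m(α_i) mod 13:
  α_1 = 3: Horner steps 8 → 5 → 1, so m(3) = 1.
  α_2 = 6: Horner steps 8 → 3 → 4, so m(6) = 4.
  α_3 = 10: Horner steps 8 → 9 → 11, so m(10) = 11.
  α_4 = 4: Horner steps 8 → 0 → 12, so m(4) = 12.
  α_5 = 8: Horner steps 8 → 6 → 8, so m(8) = 8.
Codeword c = [1, 4, 11, 12, 8] ∈ F_13^5.


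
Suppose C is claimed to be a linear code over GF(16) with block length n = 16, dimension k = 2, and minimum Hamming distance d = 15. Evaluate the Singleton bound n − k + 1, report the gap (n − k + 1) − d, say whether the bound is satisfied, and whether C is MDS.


Singleton RHS = n − k + 1 = 15, slack = 0, bound satisfied, MDS.

Singleton bound: d ≤ n − k + 1.
Here n = 16, k = 2, so n − k + 1 = 15.
Given d = 15, check d ≤ 15: YES.
Slack = (n − k + 1) − d = 0.
The code is MDS (slack = 0).
Description: the claimed parameters are [16, 2, 15]_16; such a code would be MDS (meets Singleton bound).


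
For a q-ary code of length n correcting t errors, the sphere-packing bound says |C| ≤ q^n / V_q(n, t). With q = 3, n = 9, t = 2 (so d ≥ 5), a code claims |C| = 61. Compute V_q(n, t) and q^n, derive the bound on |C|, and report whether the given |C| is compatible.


V_q(n, t) = 163, q^n = 19683, Hamming bound = 120, |C| = 61 ≤ bound (satisfied).

Step 1: Compute V_q(n, t) = Σ_{j=0}^2 C(n, j) (q−1)^j.
  j = 0: C(9,0)·(2)^0 = 1·1 = 1.
  j = 1: C(9,1)·(2)^1 = 9·2 = 18.
  j = 2: C(9,2)·(2)^2 = 36·4 = 144.
  V_q(n, t) = 1 + 18 + 144 = 163.
Step 2: q^n = 3^9 = 19683.
Step 3: Hamming bound ⌊q^n / V_q(n,t)⌋ = ⌊19683/163⌋ = 120.
Step 4: Compare |C| = 61 to 120: satisfied.
The claimed |C| lies below the Hamming bound.


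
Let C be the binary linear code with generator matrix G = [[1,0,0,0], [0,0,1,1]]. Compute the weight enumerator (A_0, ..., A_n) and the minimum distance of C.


Weight distribution: A_0 = 1, A_1 = 1, A_2 = 1, A_3 = 1. Minimum distance d = 1.

Enumerate all 2^2 = 4 messages m ∈ F_2^2.
For each, compute codeword c = mG in F_2^4, then tally its weight.
  m = 00 → c = 0000, weight = 0.
  m = 10 → c = 1000, weight = 1.
  m = 01 → c = 0011, weight = 2.
  m = 11 → c = 1011, weight = 3.
Tally weights:
  weight 0: 1 codewords.
  weight 1: 1 codewords.
  weight 2: 1 codewords.
  weight 3: 1 codewords.
Minimum distance d = smallest w > 0 with A_w > 0 = 1.
Sanity: Σ A_w = 4 = 2^2 = 4 ✓.


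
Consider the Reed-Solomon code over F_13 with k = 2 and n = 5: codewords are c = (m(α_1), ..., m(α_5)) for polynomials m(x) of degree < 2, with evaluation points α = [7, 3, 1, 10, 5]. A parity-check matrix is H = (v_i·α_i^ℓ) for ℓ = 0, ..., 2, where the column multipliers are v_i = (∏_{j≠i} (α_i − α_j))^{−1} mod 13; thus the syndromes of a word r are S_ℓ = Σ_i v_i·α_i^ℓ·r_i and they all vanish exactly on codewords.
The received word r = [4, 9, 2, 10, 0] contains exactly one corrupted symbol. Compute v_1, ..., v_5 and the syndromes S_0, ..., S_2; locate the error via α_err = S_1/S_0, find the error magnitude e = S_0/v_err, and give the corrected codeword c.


S = (12, 12, 12), error at position 3, error magnitude e = 10, c = [4, 9, 5, 10, 0].

Step 1: column multipliers v_i = (∏_{j≠i}(α_i − α_j))^{−1} mod 13.
  i = 1 (α = 7): (7−3)(7−1)(7−10)(7−5) = 4·6·(−3)·2 = −144 ≡ 12, so v_1 = 12^{−1} = 12 (mod 13).
  i = 2 (α = 3): (3−7)(3−1)(3−10)(3−5) = (−4)·2·(−7)·(−2) = −112 ≡ 5, so v_2 = 5^{−1} = 8 (mod 13).
  i = 3 (α = 1): (1−7)(1−3)(1−10)(1−5) = (−6)·(−2)·(−9)·(−4) = 432 ≡ 3, so v_3 = 3^{−1} = 9 (mod 13).
  i = 4 (α = 10): (10−7)(10−3)(10−1)(10−5) = 3·7·9·5 = 945 ≡ 9, so v_4 = 9^{−1} = 3 (mod 13).
  i = 5 (α = 5): (5−7)(5−3)(5−1)(5−10) = (−2)·2·4·(−5) = 80 ≡ 2, so v_5 = 2^{−1} = 7 (mod 13).
  v = [12, 8, 9, 3, 7].
Step 2: syndromes of r = [4, 9, 2, 10, 0] (all sums mod 13).
  S_0 = Σ v_i r_i = 12·4 + 8·9 + 9·2 + 3·10 + 7·0 = 168 ≡ 12.
  S_1 = Σ v_i α_i r_i = 12·7·4 + 8·3·9 + 9·1·2 + 3·10·10 + 7·5·0 = 870 ≡ 12.
  α_i^2 mod 13 = [10, 9, 1, 9, 12].
  S_2 = Σ v_i α_i^2 r_i = 12·10·4 + 8·9·9 + 9·1·2 + 3·9·10 + 7·12·0 = 1416 ≡ 12.
  S = (12, 12, 12) ≠ 0, so r is not a codeword (an error is present).
Step 3: locate the error. For a single error e at position i, S_ℓ = v_i·e·α_i^ℓ, so α_err = S_1/S_0.
  S_0^{−1} = 12^{−1} = 12 (mod 13), so α_err = 12·12 = 144 ≡ 1 = α_3. Error position i = 3.
  Consistency check: S_2/S_1 = 12·12 = 144 ≡ 1 = α_err ✓ (single-error assumption holds).
Step 4: error magnitude e = S_0/v_3 = S_0·∏_{j≠3}(α_3 − α_j) = 12·3 = 36 ≡ 10 (mod 13).
Step 5: correct position 3: c_3 = r_3 − e = 2 − 10 ≡ 5 (mod 13). Hence c = [4, 9, 5, 10, 0].
  Check: interpolating c through the α_i gives m(x) = 3 + 2·x (degree < 2) with m(α_i) = c_i for every i, so c is indeed a codeword.


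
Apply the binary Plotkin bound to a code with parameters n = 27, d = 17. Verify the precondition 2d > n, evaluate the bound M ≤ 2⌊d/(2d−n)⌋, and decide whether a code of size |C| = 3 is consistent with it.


Plotkin bound M ≤ 4; given |C| = 3 ≤ bound (satisfied).

Check applicability: 2d = 34, n = 27.
2d − n = 7 > 0, so Plotkin applies.
Compute d/(2d−n) = 17/7 ≈ 2.4286.
⌊d/(2d−n)⌋ = 2.
Plotkin bound: M ≤ 2·2 = 4.
Given |C| = 3, check: satisfied.
This |C| is below the Plotkin bound.


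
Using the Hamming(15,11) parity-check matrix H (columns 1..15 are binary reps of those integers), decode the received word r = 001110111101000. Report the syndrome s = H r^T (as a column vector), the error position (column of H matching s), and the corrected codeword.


s = (0, 0, 1, 0)^T, error position = 2, corrected codeword c = 011110111101000

Compute s = H r^T mod 2 one row at a time:
  s_1 = 1 + 1 + 1 + 0 + 1 + 0 + 0 + 0 = 4 ≡ 0 (mod 2).
  s_2 = 1 + 1 + 0 + 1 + 1 + 0 + 0 + 0 = 4 ≡ 0 (mod 2).
  s_3 = 0 + 1 + 0 + 1 + 1 + 0 + 0 + 0 = 3 ≡ 1 (mod 2).
  s_4 = 0 + 1 + 1 + 1 + 1 + 0 + 0 + 0 = 4 ≡ 0 (mod 2).
s = (0, 0, 1, 0)^T — this equals column 2 of H (binary 0010), so error is at position 2.
Correct: flip bit 2 of r = 001110111101000 to get c = 011110111101000.


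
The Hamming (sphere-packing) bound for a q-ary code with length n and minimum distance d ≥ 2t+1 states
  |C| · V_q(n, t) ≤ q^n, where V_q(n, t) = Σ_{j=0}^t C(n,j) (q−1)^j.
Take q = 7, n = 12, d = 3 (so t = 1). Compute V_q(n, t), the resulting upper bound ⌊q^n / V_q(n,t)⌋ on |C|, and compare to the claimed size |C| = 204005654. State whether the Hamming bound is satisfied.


V_q(n, t) = 73, q^n = 13841287201, Hamming bound = 189606673, |C| = 204005654 > bound (violated).

Step 1: Compute V_q(n, t) = Σ_{j=0}^1 C(n, j) (q−1)^j.
  j = 0: C(12,0)·(6)^0 = 1·1 = 1.
  j = 1: C(12,1)·(6)^1 = 12·6 = 72.
  V_q(n, t) = 1 + 72 = 73.
Step 2: q^n = 7^12 = 13841287201.
Step 3: Hamming bound ⌊q^n / V_q(n,t)⌋ = ⌊13841287201/73⌋ = 189606673.
Step 4: Compare |C| = 204005654 to 189606673: violated.
The claimed |C| lies above the Hamming bound, so no 7-ary code of length 12 with d ≥ 3 can have 204005654 codewords.


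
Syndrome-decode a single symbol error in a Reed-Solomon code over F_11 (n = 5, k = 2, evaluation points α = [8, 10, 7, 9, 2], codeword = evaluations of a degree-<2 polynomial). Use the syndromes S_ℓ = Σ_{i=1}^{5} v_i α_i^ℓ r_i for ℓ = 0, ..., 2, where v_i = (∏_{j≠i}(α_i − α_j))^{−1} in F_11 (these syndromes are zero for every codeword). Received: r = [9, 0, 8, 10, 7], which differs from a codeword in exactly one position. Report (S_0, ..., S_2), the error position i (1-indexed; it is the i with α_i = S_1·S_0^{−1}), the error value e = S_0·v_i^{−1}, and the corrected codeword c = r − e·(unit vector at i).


S = (6, 1, 2), error at position 5, error magnitude e = 4, c = [9, 0, 8, 10, 3].

Step 1: column multipliers v_i = (∏_{j≠i}(α_i − α_j))^{−1} mod 11.
  i = 1 (α = 8): (8−10)(8−7)(8−9)(8−2) = (−2)·1·(−1)·6 = 12 ≡ 1, so v_1 = 1^{−1} = 1 (mod 11).
  i = 2 (α = 10): (10−8)(10−7)(10−9)(10−2) = 2·3·1·8 = 48 ≡ 4, so v_2 = 4^{−1} = 3 (mod 11).
  i = 3 (α = 7): (7−8)(7−10)(7−9)(7−2) = (−1)·(−3)·(−2)·5 = −30 ≡ 3, so v_3 = 3^{−1} = 4 (mod 11).
  i = 4 (α = 9): (9−8)(9−10)(9−7)(9−2) = 1·(−1)·2·7 = −14 ≡ 8, so v_4 = 8^{−1} = 7 (mod 11).
  i = 5 (α = 2): (2−8)(2−10)(2−7)(2−9) = (−6)·(−8)·(−5)·(−7) = 1680 ≡ 8, so v_5 = 8^{−1} = 7 (mod 11).
  v = [1, 3, 4, 7, 7].
Step 2: syndromes of r = [9, 0, 8, 10, 7] (all sums mod 11).
  S_0 = Σ v_i r_i = 1·9 + 3·0 + 4·8 + 7·10 + 7·7 = 160 ≡ 6.
  S_1 = Σ v_i α_i r_i = 1·8·9 + 3·10·0 + 4·7·8 + 7·9·10 + 7·2·7 = 1024 ≡ 1.
  α_i^2 mod 11 = [9, 1, 5, 4, 4].
  S_2 = Σ v_i α_i^2 r_i = 1·9·9 + 3·1·0 + 4·5·8 + 7·4·10 + 7·4·7 = 717 ≡ 2.
  S = (6, 1, 2) ≠ 0, so r is not a codeword (an error is present).
Step 3: locate the error. For a single error e at position i, S_ℓ = v_i·e·α_i^ℓ, so α_err = S_1/S_0.
  S_0^{−1} = 6^{−1} = 2 (mod 11), so α_err = 1·2 = 2 ≡ 2 = α_5. Error position i = 5.
  Consistency check: S_2/S_1 = 2·1 = 2 ≡ 2 = α_err ✓ (single-error assumption holds).
Step 4: error magnitude e = S_0/v_5 = S_0·∏_{j≠5}(α_5 − α_j) = 6·8 = 48 ≡ 4 (mod 11).
Step 5: correct position 5: c_5 = r_5 − e = 7 − 4 ≡ 3 (mod 11). Hence c = [9, 0, 8, 10, 3].
  Check: interpolating c through the α_i gives m(x) = 1 + 1·x (degree < 2) with m(α_i) = c_i for every i, so c is indeed a codeword.
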